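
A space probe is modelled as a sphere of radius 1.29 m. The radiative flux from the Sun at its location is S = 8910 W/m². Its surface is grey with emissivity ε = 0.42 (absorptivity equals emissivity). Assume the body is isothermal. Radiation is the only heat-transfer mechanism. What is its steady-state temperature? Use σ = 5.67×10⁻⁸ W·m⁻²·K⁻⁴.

At equilibrium, absorbed power = emitted power.
Absorbing cross-section = πr² = 5.228 m²; emitting surface = 4πr² = 20.91 m² (ratio 4).
εS·A_cross = εσ·A_surf·T⁴  ⇒  T⁴ = S/(4σ)   (ε cancels).
T⁴ = 8910/(4·5.67×10⁻⁸) = 3.929×10¹⁰ K⁴.
T = (3.929×10¹⁰)^(1/4).

T ≈ 445 K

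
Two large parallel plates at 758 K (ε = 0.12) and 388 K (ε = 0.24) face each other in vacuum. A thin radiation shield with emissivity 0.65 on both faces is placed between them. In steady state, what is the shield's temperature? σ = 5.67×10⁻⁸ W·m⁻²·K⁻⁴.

T_s ≈ 600 K

In steady state the net flux on the hot side equals that on the cold side.
σ(T₁⁴−T_s⁴)/D₁ = σ(T_s⁴−T₂⁴)/D₂, with D₁ = 1/ε₁+1/ε_s−1 = 8.872, D₂ = 1/ε_s+1/ε₂−1 = 4.705.
Solve for T_s⁴: T_s⁴ = (D₂·T₁⁴ + D₁·T₂⁴)/(D₁+D₂) = 1.292×10¹¹ K⁴.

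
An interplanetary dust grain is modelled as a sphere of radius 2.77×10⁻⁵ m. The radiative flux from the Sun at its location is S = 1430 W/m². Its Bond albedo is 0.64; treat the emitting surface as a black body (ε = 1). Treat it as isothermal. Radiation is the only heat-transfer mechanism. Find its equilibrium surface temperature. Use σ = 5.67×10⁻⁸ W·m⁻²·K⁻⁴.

T ≈ 218 K

At equilibrium, absorbed power = emitted power.
Absorbing cross-section = πr² = 2.411×10⁻⁹ m²; emitting surface = 4πr² = 9.642×10⁻⁹ m² (ratio 4).
(1−a)S·A_cross = εσ·A_surf·T⁴  ⇒  T⁴ = (1−a)S/(4σ).
T⁴ = 0.360·1430/(4·5.67×10⁻⁸) = 2.270×10⁹ K⁴.
T = (2.270×10⁹)^(1/4).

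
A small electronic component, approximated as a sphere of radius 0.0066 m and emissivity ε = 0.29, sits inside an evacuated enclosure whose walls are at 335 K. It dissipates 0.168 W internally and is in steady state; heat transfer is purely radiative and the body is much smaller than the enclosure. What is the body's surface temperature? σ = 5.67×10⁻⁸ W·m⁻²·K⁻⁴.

For a small grey body in a large enclosure, net radiated power = εσA(T⁴ − T_w⁴).
Steady state: P = εσA(T⁴ − T_w⁴) with A = 4πr² = 5.474×10⁻⁴ m².
T⁴ = P/(εσA) + T_w⁴ = 0.168/(0.29·5.67×10⁻⁸·5.474×10⁻⁴) + (335)⁴
    = 1.867×10¹⁰ + 1.259×10¹⁰ = 3.126×10¹⁰ K⁴.

T ≈ 420 K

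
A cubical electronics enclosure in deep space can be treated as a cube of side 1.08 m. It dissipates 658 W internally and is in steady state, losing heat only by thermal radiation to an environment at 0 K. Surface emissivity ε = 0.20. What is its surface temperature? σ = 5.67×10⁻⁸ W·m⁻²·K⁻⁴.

T ≈ 302 K

Steady state: internal power = radiated power, P = εσA T⁴.
Radiating area A = 6L² = 6.998 m².
T⁴ = P/(εσA) = 658/(0.20·5.67×10⁻⁸·6.998) = 8.291×10⁹ K⁴.
T = (8.291×10⁹)^(1/4).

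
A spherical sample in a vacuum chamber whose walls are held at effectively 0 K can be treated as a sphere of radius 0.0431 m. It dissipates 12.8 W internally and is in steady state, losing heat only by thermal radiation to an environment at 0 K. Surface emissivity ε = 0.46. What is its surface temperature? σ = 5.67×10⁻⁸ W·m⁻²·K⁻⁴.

T ≈ 381 K

Steady state: internal power = radiated power, P = εσA T⁴.
Radiating area A = 4πr² = 0.02334 m².
T⁴ = P/(εσA) = 12.8/(0.46·5.67×10⁻⁸·0.02334) = 2.102×10¹⁰ K⁴.
T = (2.102×10¹⁰)^(1/4).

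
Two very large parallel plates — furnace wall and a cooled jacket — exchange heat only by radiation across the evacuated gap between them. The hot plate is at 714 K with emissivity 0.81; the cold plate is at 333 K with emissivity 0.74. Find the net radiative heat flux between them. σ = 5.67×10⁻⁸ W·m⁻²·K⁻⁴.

q ≈ 8850 W/m²

For two infinite grey parallel plates, q = σ(T₁⁴ − T₂⁴)/(1/ε₁ + 1/ε₂ − 1).
T₁⁴ − T₂⁴ = 2.599×10¹¹ − 1.230×10¹⁰ = 2.476×10¹¹ K⁴.
1/ε₁ + 1/ε₂ − 1 = 1.235 + 1.351 − 1 = 1.586.
q = 5.67×10⁻⁸ × 2.476×10¹¹ / 1.586.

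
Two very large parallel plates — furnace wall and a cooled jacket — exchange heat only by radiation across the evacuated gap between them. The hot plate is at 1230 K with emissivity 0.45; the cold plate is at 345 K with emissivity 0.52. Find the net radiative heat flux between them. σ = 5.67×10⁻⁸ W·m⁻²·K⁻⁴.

For two infinite grey parallel plates, q = σ(T₁⁴ − T₂⁴)/(1/ε₁ + 1/ε₂ − 1).
T₁⁴ − T₂⁴ = 2.289×10¹² − 1.417×10¹⁰ = 2.275×10¹² K⁴.
1/ε₁ + 1/ε₂ − 1 = 2.222 + 1.923 − 1 = 3.145.
q = 5.67×10⁻⁸ × 2.275×10¹² / 3.145.

q ≈ 41000 W/m²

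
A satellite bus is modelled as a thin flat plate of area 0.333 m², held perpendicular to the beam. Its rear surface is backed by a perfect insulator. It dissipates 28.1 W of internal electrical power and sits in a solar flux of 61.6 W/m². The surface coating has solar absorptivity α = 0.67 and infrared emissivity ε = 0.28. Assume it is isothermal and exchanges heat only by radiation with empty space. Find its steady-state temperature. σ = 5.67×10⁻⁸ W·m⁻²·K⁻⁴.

At steady state, absorbed solar power + internal power = radiated power.
Absorbed: α·S·A_cross = 0.67·61.6·0.3330 = 13.74 W (cross-section A).
Total input = 13.74 + 28.1 = 41.84 W.
Radiated: εσ·A_surf·T⁴ with A_surf = A = 0.3330 m².
T⁴ = 41.84/(0.28·5.67×10⁻⁸·0.3330) = 7.915×10⁹ K⁴.

T ≈ 298 K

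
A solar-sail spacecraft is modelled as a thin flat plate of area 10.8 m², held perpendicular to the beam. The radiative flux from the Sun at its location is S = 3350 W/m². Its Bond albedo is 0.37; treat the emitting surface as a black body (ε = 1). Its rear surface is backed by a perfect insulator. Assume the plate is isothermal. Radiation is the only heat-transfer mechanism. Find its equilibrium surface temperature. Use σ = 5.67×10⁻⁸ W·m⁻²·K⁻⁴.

At equilibrium, absorbed power = emitted power.
Absorbing cross-section = A = 10.80 m²; emitting surface = A = 10.80 m² (ratio 1).
(1−a)S·A_cross = εσ·A_surf·T⁴  ⇒  T⁴ = (1−a)S/(1σ).
T⁴ = 0.630·3350/(1·5.67×10⁻⁸) = 3.722×10¹⁰ K⁴.
T = (3.722×10¹⁰)^(1/4).

T ≈ 439 K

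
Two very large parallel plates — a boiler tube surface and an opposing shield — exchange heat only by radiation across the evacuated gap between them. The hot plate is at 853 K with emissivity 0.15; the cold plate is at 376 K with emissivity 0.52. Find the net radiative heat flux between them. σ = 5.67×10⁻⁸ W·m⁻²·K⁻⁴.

For two infinite grey parallel plates, q = σ(T₁⁴ − T₂⁴)/(1/ε₁ + 1/ε₂ − 1).
T₁⁴ − T₂⁴ = 5.294×10¹¹ − 1.999×10¹⁰ = 5.094×10¹¹ K⁴.
1/ε₁ + 1/ε₂ − 1 = 6.667 + 1.923 − 1 = 7.590.
q = 5.67×10⁻⁸ × 5.094×10¹¹ / 7.590.

q ≈ 3810 W/m²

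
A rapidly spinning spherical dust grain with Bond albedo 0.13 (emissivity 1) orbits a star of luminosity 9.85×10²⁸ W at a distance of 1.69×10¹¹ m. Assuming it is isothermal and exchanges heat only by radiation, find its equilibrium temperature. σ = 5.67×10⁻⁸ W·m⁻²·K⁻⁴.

First find the stellar flux at distance d: S = L/(4πd²) = 9.85×10²⁸/(4π·(1.69×10¹¹)²) = 2.744×10⁵ W/m².
For an isothermal sphere, absorbed (1−a)S·πr² = emitted σ·4πr²·T⁴, so T⁴ = (1−a)S/(4σ).
T⁴ = 0.870·2.744×10⁵/(4·5.67×10⁻⁸) = 1.053×10¹² K⁴.

T ≈ 1010 K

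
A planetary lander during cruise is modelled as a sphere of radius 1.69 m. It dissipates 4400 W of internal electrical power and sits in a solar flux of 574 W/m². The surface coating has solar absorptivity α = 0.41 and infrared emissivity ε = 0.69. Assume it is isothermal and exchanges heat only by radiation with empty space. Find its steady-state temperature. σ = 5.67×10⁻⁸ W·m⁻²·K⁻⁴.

T ≈ 261 K

At steady state, absorbed solar power + internal power = radiated power.
Absorbed: α·S·A_cross = 0.41·574·8.973 = 2112 W (cross-section πr²).
Total input = 2112 + 4400 = 6512 W.
Radiated: εσ·A_surf·T⁴ with A_surf = 4πr² = 35.89 m².
T⁴ = 6512/(0.69·5.67×10⁻⁸·35.89) = 4.637×10⁹ K⁴.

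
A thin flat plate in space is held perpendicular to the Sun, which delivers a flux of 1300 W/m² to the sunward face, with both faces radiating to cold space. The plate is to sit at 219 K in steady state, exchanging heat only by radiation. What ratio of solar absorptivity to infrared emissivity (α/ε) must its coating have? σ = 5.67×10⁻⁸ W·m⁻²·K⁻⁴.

α/ε ≈ 0.201

Balance: αS·A = εσ·2A·T⁴ ⇒ α/ε = 2σT⁴/S.
α/ε = 2·5.67×10⁻⁸·(219)⁴/1300 = 2·5.67×10⁻⁸·2.300×10⁹/1300.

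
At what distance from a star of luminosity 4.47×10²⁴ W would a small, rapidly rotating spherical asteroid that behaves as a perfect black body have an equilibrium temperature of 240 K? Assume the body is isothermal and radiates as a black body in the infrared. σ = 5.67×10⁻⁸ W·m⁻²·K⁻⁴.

d ≈ 2.17×10¹⁰ m

For an isothermal black-emitting sphere, (1−a)S·πr² = σ·4πr²·T⁴ ⇒ S = 4σT⁴/(1−a).
S = 4·5.67×10⁻⁸·(240)⁴/1.00 = 752.5 W/m².
Flux falls as S = L/(4πd²), so d = √(L/(4πS)) = √(4.47×10²⁴/(4π·752.5)).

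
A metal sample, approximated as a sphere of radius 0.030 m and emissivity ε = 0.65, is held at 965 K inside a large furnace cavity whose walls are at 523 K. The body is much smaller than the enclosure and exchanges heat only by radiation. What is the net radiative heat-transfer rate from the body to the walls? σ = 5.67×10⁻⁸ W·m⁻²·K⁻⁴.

P_net ≈ 330 W

For a small grey body in a large enclosure: P_net = εσA(T_body⁴ − T_wall⁴).
A = 4πr² = 0.01131 m²; T_body⁴ − T_wall⁴ = 8.672×10¹¹ − 7.482×10¹⁰ = 7.924×10¹¹ K⁴.
|P_net| = 0.65·5.67×10⁻⁸·0.01131·7.924×10¹¹.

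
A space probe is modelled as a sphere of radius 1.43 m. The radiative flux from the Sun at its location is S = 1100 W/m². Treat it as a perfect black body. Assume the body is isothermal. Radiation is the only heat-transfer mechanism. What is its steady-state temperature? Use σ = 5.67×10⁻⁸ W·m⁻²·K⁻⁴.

At equilibrium, absorbed power = emitted power.
Absorbing cross-section = πr² = 6.424 m²; emitting surface = 4πr² = 25.70 m² (ratio 4).
S·A_cross = εσ·A_surf·T⁴  ⇒  T⁴ = S/(4σ).
T⁴ = 1.00·1100/(4·5.67×10⁻⁸) = 4.850×10⁹ K⁴.
T = (4.850×10⁹)^(1/4).

T ≈ 264 K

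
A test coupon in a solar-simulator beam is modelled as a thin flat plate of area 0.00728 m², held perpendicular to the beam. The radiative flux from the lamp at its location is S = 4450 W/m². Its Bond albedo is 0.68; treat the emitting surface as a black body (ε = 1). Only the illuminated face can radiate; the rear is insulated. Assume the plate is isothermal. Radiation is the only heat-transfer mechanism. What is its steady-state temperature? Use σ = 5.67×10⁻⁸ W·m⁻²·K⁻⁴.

At equilibrium, absorbed power = emitted power.
Absorbing cross-section = A = 0.007280 m²; emitting surface = A = 0.007280 m² (ratio 1).
(1−a)S·A_cross = εσ·A_surf·T⁴  ⇒  T⁴ = (1−a)S/(1σ).
T⁴ = 0.320·4450/(1·5.67×10⁻⁸) = 2.511×10¹⁰ K⁴.
T = (2.511×10¹⁰)^(1/4).

T ≈ 398 K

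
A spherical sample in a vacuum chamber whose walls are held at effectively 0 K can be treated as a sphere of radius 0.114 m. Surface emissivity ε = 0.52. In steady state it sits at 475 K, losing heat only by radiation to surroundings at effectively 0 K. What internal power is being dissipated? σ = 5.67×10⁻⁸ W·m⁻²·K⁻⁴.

P ≈ 245 W

Steady state: P = εσA T⁴.
A = 4πr² = 0.1633 m²; T⁴ = (475)⁴ = 5.091×10¹⁰ K⁴.
P = 0.52 × 5.67×10⁻⁸ × 0.1633 × 5.091×10¹⁰.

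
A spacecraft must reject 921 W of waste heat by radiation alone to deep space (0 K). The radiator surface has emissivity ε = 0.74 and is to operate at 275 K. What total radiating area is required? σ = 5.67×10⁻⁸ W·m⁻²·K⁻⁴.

A ≈ 3.84 m²

P = εσA T⁴ ⇒ A = P/(εσT⁴).
T⁴ = 5.719×10⁹ K⁴.
A = 921/(0.74 × 5.67×10⁻⁸ × 5.719×10⁹).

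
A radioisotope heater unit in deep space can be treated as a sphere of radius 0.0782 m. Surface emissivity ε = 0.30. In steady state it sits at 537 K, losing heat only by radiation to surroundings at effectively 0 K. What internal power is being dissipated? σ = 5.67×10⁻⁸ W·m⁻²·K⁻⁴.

Steady state: P = εσA T⁴.
A = 4πr² = 0.07685 m²; T⁴ = (537)⁴ = 8.316×10¹⁰ K⁴.
P = 0.30 × 5.67×10⁻⁸ × 0.07685 × 8.316×10¹⁰.

P ≈ 109 W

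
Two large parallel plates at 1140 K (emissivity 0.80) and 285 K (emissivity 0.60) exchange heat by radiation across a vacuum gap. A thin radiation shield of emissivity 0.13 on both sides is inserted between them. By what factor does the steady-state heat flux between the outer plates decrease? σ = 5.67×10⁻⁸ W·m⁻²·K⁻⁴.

Without shield: q₀ = σΔ(T⁴)/(1/ε₁+1/ε₂−1) with denominator 1.917.
With shield the two gaps are in series; the resistances add: (1/ε₁+1/ε_s−1)+(1/ε_s+1/ε₂−1) = 7.942+8.359 = 16.30.
Heat-flux ratio q₀/q = 16.30/1.917.

factor ≈ 8.51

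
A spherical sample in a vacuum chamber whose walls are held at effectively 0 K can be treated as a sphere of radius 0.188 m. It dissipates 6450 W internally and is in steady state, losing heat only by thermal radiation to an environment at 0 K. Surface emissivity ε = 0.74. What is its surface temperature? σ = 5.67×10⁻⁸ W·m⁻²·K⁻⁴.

Steady state: internal power = radiated power, P = εσA T⁴.
Radiating area A = 4πr² = 0.4441 m².
T⁴ = P/(εσA) = 6450/(0.74·5.67×10⁻⁸·0.4441) = 3.461×10¹¹ K⁴.
T = (3.461×10¹¹)^(1/4).

T ≈ 767 K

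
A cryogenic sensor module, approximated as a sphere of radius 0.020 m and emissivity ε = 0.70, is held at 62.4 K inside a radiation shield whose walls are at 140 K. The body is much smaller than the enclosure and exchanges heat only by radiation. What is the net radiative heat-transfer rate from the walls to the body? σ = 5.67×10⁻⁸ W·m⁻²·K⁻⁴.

P_net ≈ 0.0736 W

For a small grey body in a large enclosure: P_net = εσA(T_body⁴ − T_wall⁴).
A = 4πr² = 0.005027 m²; T_body⁴ − T_wall⁴ = 1.516×10⁷ − 3.842×10⁸ = -3.690×10⁸ K⁴.
|P_net| = 0.70·5.67×10⁻⁸·0.005027·3.690×10⁸.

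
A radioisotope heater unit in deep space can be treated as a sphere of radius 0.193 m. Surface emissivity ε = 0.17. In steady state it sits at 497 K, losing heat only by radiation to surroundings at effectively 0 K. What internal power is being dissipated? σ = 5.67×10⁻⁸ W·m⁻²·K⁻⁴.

Steady state: P = εσA T⁴.
A = 4πr² = 0.4681 m²; T⁴ = (497)⁴ = 6.101×10¹⁰ K⁴.
P = 0.17 × 5.67×10⁻⁸ × 0.4681 × 6.101×10¹⁰.

P ≈ 275 W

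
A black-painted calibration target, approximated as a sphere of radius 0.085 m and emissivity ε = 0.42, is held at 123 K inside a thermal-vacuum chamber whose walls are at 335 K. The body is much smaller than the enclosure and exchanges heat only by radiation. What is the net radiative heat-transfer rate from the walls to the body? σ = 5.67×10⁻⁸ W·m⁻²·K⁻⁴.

For a small grey body in a large enclosure: P_net = εσA(T_body⁴ − T_wall⁴).
A = 4πr² = 0.09079 m²; T_body⁴ − T_wall⁴ = 2.289×10⁸ − 1.259×10¹⁰ = -1.237×10¹⁰ K⁴.
|P_net| = 0.42·5.67×10⁻⁸·0.09079·1.237×10¹⁰.

P_net ≈ 26.7 W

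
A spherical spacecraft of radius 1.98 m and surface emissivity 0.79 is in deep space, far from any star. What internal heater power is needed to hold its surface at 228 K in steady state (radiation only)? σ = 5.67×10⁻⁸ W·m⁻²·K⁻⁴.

P = εσ·4πr²·T⁴.
4πr² = 49.27 m²; T⁴ = 2.702×10⁹ K⁴.
P = 0.79·5.67×10⁻⁸·49.27·2.702×10⁹.

P ≈ 5960 W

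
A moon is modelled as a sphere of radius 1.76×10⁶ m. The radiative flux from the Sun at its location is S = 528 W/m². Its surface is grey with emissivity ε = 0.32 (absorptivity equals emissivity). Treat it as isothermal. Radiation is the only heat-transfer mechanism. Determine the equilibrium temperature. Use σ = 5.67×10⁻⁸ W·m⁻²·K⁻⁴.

At equilibrium, absorbed power = emitted power.
Absorbing cross-section = πr² = 9.731×10¹² m²; emitting surface = 4πr² = 3.893×10¹³ m² (ratio 4).
εS·A_cross = εσ·A_surf·T⁴  ⇒  T⁴ = S/(4σ)   (ε cancels).
T⁴ = 528/(4·5.67×10⁻⁸) = 2.328×10⁹ K⁴.
T = (2.328×10⁹)^(1/4).

T ≈ 220 K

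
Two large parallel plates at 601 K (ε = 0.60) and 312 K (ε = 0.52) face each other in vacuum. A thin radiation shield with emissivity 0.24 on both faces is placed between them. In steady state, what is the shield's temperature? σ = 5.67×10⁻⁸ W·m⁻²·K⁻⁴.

T_s ≈ 517 K

In steady state the net flux on the hot side equals that on the cold side.
σ(T₁⁴−T_s⁴)/D₁ = σ(T_s⁴−T₂⁴)/D₂, with D₁ = 1/ε₁+1/ε_s−1 = 4.833, D₂ = 1/ε_s+1/ε₂−1 = 5.090.
Solve for T_s⁴: T_s⁴ = (D₂·T₁⁴ + D₁·T₂⁴)/(D₁+D₂) = 7.153×10¹⁰ K⁴.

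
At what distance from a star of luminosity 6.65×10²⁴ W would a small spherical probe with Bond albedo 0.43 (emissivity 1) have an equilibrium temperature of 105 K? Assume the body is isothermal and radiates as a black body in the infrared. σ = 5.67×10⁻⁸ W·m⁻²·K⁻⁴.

d ≈ 1.05×10¹¹ m

For an isothermal black-emitting sphere, (1−a)S·πr² = σ·4πr²·T⁴ ⇒ S = 4σT⁴/(1−a).
S = 4·5.67×10⁻⁸·(105)⁴/0.570 = 48.36 W/m².
Flux falls as S = L/(4πd²), so d = √(L/(4πS)) = √(6.65×10²⁴/(4π·48.36)).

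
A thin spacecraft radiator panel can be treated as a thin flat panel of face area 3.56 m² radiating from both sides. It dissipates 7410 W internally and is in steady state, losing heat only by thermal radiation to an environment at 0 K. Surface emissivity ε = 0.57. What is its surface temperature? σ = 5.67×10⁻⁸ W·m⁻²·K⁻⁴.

T ≈ 424 K

Steady state: internal power = radiated power, P = εσA T⁴.
Radiating area A = 2·3.56 = 7.120 m².
T⁴ = P/(εσA) = 7410/(0.57·5.67×10⁻⁸·7.120) = 3.220×10¹⁰ K⁴.
T = (3.220×10¹⁰)^(1/4).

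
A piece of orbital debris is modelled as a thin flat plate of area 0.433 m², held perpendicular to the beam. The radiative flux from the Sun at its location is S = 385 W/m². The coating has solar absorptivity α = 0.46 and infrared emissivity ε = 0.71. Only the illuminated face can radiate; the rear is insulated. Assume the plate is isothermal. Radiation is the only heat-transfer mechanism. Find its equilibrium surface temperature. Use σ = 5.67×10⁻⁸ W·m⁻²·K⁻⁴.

At equilibrium, absorbed power = emitted power.
Absorbing cross-section = A = 0.4330 m²; emitting surface = A = 0.4330 m² (ratio 1).
αS·A_cross = εσ·A_surf·T⁴  ⇒  T⁴ = αS/(ε·1σ).
T⁴ = 0.460·385/(0.71·1·5.67×10⁻⁸) = 4.399×10⁹ K⁴.
T = (4.399×10⁹)^(1/4).

T ≈ 258 K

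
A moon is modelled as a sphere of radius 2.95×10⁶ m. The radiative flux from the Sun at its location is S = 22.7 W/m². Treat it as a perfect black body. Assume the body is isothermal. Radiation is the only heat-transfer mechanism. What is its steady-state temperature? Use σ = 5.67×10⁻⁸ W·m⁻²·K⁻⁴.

At equilibrium, absorbed power = emitted power.
Absorbing cross-section = πr² = 2.734×10¹³ m²; emitting surface = 4πr² = 1.094×10¹⁴ m² (ratio 4).
S·A_cross = εσ·A_surf·T⁴  ⇒  T⁴ = S/(4σ).
T⁴ = 1.00·22.7/(4·5.67×10⁻⁸) = 1.001×10⁸ K⁴.
T = (1.001×10⁸)^(1/4).

T ≈ 100 K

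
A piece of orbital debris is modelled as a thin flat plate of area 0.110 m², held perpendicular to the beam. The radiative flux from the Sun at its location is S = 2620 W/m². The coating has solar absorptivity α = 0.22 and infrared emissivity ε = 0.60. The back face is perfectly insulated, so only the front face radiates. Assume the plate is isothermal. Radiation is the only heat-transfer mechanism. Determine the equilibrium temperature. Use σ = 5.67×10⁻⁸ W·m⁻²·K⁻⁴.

At equilibrium, absorbed power = emitted power.
Absorbing cross-section = A = 0.1100 m²; emitting surface = A = 0.1100 m² (ratio 1).
αS·A_cross = εσ·A_surf·T⁴  ⇒  T⁴ = αS/(ε·1σ).
T⁴ = 0.220·2620/(0.60·1·5.67×10⁻⁸) = 1.694×10¹⁰ K⁴.
T = (1.694×10¹⁰)^(1/4).

T ≈ 361 K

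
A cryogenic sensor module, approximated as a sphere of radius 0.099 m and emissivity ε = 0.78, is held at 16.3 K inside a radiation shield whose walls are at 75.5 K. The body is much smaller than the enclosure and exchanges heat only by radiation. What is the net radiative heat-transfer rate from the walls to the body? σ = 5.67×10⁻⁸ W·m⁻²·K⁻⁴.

For a small grey body in a large enclosure: P_net = εσA(T_body⁴ − T_wall⁴).
A = 4πr² = 0.1232 m²; T_body⁴ − T_wall⁴ = 70590 − 3.249×10⁷ = -3.242×10⁷ K⁴.
|P_net| = 0.78·5.67×10⁻⁸·0.1232·3.242×10⁷.

P_net ≈ 0.177 W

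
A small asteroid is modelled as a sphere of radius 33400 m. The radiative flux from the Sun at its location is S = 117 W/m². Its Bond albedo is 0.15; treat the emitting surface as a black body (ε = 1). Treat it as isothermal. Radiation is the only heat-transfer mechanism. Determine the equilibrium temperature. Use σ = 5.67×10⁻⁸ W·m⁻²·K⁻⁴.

T ≈ 145 K

At equilibrium, absorbed power = emitted power.
Absorbing cross-section = πr² = 3.505×10⁹ m²; emitting surface = 4πr² = 1.402×10¹⁰ m² (ratio 4).
(1−a)S·A_cross = εσ·A_surf·T⁴  ⇒  T⁴ = (1−a)S/(4σ).
T⁴ = 0.850·117/(4·5.67×10⁻⁸) = 4.385×10⁸ K⁴.
T = (4.385×10⁸)^(1/4).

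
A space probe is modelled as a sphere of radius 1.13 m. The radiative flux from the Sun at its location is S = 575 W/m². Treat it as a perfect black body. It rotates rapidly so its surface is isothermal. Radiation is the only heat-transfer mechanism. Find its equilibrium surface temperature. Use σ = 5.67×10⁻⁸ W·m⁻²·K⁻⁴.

T ≈ 224 K

At equilibrium, absorbed power = emitted power.
Absorbing cross-section = πr² = 4.011 m²; emitting surface = 4πr² = 16.05 m² (ratio 4).
S·A_cross = εσ·A_surf·T⁴  ⇒  T⁴ = S/(4σ).
T⁴ = 1.00·575/(4·5.67×10⁻⁸) = 2.535×10⁹ K⁴.
T = (2.535×10⁹)^(1/4).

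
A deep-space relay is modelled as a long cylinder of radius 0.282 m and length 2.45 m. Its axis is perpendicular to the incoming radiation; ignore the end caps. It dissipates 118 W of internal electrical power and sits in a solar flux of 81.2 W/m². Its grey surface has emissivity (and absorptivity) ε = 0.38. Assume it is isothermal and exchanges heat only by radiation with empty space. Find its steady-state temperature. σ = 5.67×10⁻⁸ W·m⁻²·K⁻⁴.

T ≈ 204 K

At steady state, absorbed solar power + internal power = radiated power.
Absorbed: α·S·A_cross = 0.38·81.2·1.382 = 42.64 W (cross-section 2rL).
Total input = 42.64 + 118 = 160.6 W.
Radiated: εσ·A_surf·T⁴ with A_surf = 2πrL = 4.341 m².
T⁴ = 160.6/(0.38·5.67×10⁻⁸·4.341) = 1.717×10⁹ K⁴.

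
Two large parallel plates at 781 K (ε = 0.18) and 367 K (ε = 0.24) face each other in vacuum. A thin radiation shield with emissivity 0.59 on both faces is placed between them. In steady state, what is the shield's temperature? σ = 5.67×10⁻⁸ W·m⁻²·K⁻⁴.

T_s ≈ 645 K

In steady state the net flux on the hot side equals that on the cold side.
σ(T₁⁴−T_s⁴)/D₁ = σ(T_s⁴−T₂⁴)/D₂, with D₁ = 1/ε₁+1/ε_s−1 = 6.250, D₂ = 1/ε_s+1/ε₂−1 = 4.862.
Solve for T_s⁴: T_s⁴ = (D₂·T₁⁴ + D₁·T₂⁴)/(D₁+D₂) = 1.730×10¹¹ K⁴.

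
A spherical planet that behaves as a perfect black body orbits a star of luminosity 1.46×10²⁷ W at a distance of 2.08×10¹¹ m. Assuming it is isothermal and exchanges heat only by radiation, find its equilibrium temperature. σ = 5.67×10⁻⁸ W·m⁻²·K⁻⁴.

T ≈ 330 K

First find the stellar flux at distance d: S = L/(4πd²) = 1.46×10²⁷/(4π·(2.08×10¹¹)²) = 2685 W/m².
For an isothermal sphere, absorbed (1−a)S·πr² = emitted σ·4πr²·T⁴, so T⁴ = (1−a)S/(4σ).
T⁴ = 1.00·2685/(4·5.67×10⁻⁸) = 1.184×10¹⁰ K⁴.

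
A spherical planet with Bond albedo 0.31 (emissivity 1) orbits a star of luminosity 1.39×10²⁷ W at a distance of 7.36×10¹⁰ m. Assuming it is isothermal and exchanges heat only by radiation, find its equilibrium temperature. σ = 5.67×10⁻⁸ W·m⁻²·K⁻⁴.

First find the stellar flux at distance d: S = L/(4πd²) = 1.39×10²⁷/(4π·(7.36×10¹⁰)²) = 20420 W/m².
For an isothermal sphere, absorbed (1−a)S·πr² = emitted σ·4πr²·T⁴, so T⁴ = (1−a)S/(4σ).
T⁴ = 0.690·20420/(4·5.67×10⁻⁸) = 6.212×10¹⁰ K⁴.

T ≈ 499 K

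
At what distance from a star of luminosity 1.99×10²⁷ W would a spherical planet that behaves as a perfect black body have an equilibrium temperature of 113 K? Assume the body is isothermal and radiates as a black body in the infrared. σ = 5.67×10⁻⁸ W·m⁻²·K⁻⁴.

d ≈ 2.07×10¹² m

For an isothermal black-emitting sphere, (1−a)S·πr² = σ·4πr²·T⁴ ⇒ S = 4σT⁴/(1−a).
S = 4·5.67×10⁻⁸·(113)⁴/1.00 = 36.98 W/m².
Flux falls as S = L/(4πd²), so d = √(L/(4πS)) = √(1.99×10²⁷/(4π·36.98)).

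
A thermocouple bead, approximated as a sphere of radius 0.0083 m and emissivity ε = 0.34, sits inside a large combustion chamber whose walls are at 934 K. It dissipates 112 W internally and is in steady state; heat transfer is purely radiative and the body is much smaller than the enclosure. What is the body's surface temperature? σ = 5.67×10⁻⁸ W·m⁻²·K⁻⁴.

T ≈ 1650 K

For a small grey body in a large enclosure, net radiated power = εσA(T⁴ − T_w⁴).
Steady state: P = εσA(T⁴ − T_w⁴) with A = 4πr² = 8.657×10⁻⁴ m².
T⁴ = P/(εσA) + T_w⁴ = 112/(0.34·5.67×10⁻⁸·8.657×10⁻⁴) + (934)⁴
    = 6.711×10¹² + 7.610×10¹¹ = 7.472×10¹² K⁴.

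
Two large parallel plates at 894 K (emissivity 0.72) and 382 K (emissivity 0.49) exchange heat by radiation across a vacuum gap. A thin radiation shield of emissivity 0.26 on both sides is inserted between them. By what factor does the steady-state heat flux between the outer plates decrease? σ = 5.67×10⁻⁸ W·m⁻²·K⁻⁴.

factor ≈ 3.75

Without shield: q₀ = σΔ(T⁴)/(1/ε₁+1/ε₂−1) with denominator 2.430.
With shield the two gaps are in series; the resistances add: (1/ε₁+1/ε_s−1)+(1/ε_s+1/ε₂−1) = 4.235+4.887 = 9.122.
Heat-flux ratio q₀/q = 9.122/2.430.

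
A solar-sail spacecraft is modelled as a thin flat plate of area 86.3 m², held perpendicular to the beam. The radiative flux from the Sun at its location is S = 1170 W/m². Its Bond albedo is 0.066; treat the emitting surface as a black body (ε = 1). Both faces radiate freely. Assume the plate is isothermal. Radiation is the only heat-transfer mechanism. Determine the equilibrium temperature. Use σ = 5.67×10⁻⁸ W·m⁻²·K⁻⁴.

At equilibrium, absorbed power = emitted power.
Absorbing cross-section = A = 86.30 m²; emitting surface = 2A = 172.6 m² (ratio 2).
(1−a)S·A_cross = εσ·A_surf·T⁴  ⇒  T⁴ = (1−a)S/(2σ).
T⁴ = 0.934·1170/(2·5.67×10⁻⁸) = 9.637×10⁹ K⁴.
T = (9.637×10⁹)^(1/4).

T ≈ 313 K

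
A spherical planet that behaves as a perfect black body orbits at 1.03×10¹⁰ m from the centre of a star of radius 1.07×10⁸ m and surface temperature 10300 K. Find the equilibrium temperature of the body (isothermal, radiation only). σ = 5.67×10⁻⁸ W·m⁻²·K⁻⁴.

T ≈ 742 K

The star's surface emits σT_*⁴; at distance d the flux is S = σT_*⁴(R_*/d)².
S = 5.67×10⁻⁸·(10300)⁴·(1.07×10⁸/1.03×10¹⁰)² = 68870 W/m².
For an isothermal sphere T⁴ = (1−a)S/(4σ) = 3.037×10¹¹ K⁴.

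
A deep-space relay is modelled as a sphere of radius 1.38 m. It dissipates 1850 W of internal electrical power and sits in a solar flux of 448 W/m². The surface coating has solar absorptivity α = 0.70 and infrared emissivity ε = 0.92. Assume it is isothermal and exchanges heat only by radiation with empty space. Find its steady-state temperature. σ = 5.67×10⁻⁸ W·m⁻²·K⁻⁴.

T ≈ 234 K

At steady state, absorbed solar power + internal power = radiated power.
Absorbed: α·S·A_cross = 0.70·448·5.983 = 1876 W (cross-section πr²).
Total input = 1876 + 1850 = 3726 W.
Radiated: εσ·A_surf·T⁴ with A_surf = 4πr² = 23.93 m².
T⁴ = 3726/(0.92·5.67×10⁻⁸·23.93) = 2.985×10⁹ K⁴.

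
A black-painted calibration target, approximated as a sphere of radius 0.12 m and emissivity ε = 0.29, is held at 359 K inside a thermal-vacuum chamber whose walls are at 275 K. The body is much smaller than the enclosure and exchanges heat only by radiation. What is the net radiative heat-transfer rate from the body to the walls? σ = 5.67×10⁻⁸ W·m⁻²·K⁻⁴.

For a small grey body in a large enclosure: P_net = εσA(T_body⁴ − T_wall⁴).
A = 4πr² = 0.1810 m²; T_body⁴ − T_wall⁴ = 1.661×10¹⁰ − 5.719×10⁹ = 1.089×10¹⁰ K⁴.
|P_net| = 0.29·5.67×10⁻⁸·0.1810·1.089×10¹⁰.

P_net ≈ 32.4 W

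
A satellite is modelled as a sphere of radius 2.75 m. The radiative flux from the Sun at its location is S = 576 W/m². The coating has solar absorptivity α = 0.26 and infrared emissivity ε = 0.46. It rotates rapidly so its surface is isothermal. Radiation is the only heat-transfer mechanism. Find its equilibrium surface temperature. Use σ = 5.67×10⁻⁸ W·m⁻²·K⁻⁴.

At equilibrium, absorbed power = emitted power.
Absorbing cross-section = πr² = 23.76 m²; emitting surface = 4πr² = 95.03 m² (ratio 4).
αS·A_cross = εσ·A_surf·T⁴  ⇒  T⁴ = αS/(ε·4σ).
T⁴ = 0.260·576/(0.46·4·5.67×10⁻⁸) = 1.435×10⁹ K⁴.
T = (1.435×10⁹)^(1/4).

T ≈ 195 K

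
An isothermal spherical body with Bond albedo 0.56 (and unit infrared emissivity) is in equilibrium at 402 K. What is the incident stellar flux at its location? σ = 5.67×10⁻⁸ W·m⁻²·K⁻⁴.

S ≈ 13500 W/m²

(1−a)S·πr² = σ·4πr²·T⁴ ⇒ S = 4σT⁴/(1−a).
S = 4·5.67×10⁻⁸·2.612×10¹⁰/0.440.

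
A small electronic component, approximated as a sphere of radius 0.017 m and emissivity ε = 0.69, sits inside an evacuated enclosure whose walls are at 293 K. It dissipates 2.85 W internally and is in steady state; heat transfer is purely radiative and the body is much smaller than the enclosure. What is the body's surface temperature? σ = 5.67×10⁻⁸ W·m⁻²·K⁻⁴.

T ≈ 407 K

For a small grey body in a large enclosure, net radiated power = εσA(T⁴ − T_w⁴).
Steady state: P = εσA(T⁴ − T_w⁴) with A = 4πr² = 0.003632 m².
T⁴ = P/(εσA) + T_w⁴ = 2.85/(0.69·5.67×10⁻⁸·0.003632) + (293)⁴
    = 2.006×10¹⁰ + 7.370×10⁹ = 2.743×10¹⁰ K⁴.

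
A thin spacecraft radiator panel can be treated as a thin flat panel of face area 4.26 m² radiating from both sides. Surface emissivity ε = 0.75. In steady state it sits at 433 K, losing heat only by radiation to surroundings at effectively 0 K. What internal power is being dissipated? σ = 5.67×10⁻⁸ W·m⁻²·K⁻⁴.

Steady state: P = εσA T⁴.
A = 2·4.26 = 8.520 m²; T⁴ = (433)⁴ = 3.515×10¹⁰ K⁴.
P = 0.75 × 5.67×10⁻⁸ × 8.520 × 3.515×10¹⁰.

P ≈ 12700 W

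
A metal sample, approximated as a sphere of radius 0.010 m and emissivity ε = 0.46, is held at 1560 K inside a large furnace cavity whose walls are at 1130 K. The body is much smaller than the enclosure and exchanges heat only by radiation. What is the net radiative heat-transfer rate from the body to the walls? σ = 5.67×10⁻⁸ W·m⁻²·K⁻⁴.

P_net ≈ 141 W

For a small grey body in a large enclosure: P_net = εσA(T_body⁴ − T_wall⁴).
A = 4πr² = 0.001257 m²; T_body⁴ − T_wall⁴ = 5.922×10¹² − 1.630×10¹² = 4.292×10¹² K⁴.
|P_net| = 0.46·5.67×10⁻⁸·0.001257·4.292×10¹².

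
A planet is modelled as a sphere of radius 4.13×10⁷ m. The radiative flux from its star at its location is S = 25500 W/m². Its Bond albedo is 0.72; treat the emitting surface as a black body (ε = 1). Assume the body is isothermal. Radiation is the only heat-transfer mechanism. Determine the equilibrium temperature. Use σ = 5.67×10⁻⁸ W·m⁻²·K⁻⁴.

T ≈ 421 K

At equilibrium, absorbed power = emitted power.
Absorbing cross-section = πr² = 5.359×10¹⁵ m²; emitting surface = 4πr² = 2.143×10¹⁶ m² (ratio 4).
(1−a)S·A_cross = εσ·A_surf·T⁴  ⇒  T⁴ = (1−a)S/(4σ).
T⁴ = 0.280·25500/(4·5.67×10⁻⁸) = 3.148×10¹⁰ K⁴.
T = (3.148×10¹⁰)^(1/4).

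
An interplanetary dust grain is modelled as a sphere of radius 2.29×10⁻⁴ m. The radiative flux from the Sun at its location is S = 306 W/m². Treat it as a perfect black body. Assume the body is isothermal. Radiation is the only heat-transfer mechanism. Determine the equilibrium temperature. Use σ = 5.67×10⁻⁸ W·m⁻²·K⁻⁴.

At equilibrium, absorbed power = emitted power.
Absorbing cross-section = πr² = 1.647×10⁻⁷ m²; emitting surface = 4πr² = 6.590×10⁻⁷ m² (ratio 4).
S·A_cross = εσ·A_surf·T⁴  ⇒  T⁴ = S/(4σ).
T⁴ = 1.00·306/(4·5.67×10⁻⁸) = 1.349×10⁹ K⁴.
T = (1.349×10⁹)^(1/4).

T ≈ 192 K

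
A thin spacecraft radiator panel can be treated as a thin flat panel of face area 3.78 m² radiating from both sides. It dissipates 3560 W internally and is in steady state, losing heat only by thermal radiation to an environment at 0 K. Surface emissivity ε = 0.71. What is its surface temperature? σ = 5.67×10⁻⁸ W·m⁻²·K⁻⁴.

Steady state: internal power = radiated power, P = εσA T⁴.
Radiating area A = 2·3.78 = 7.560 m².
T⁴ = P/(εσA) = 3560/(0.71·5.67×10⁻⁸·7.560) = 1.170×10¹⁰ K⁴.
T = (1.170×10¹⁰)^(1/4).

T ≈ 329 K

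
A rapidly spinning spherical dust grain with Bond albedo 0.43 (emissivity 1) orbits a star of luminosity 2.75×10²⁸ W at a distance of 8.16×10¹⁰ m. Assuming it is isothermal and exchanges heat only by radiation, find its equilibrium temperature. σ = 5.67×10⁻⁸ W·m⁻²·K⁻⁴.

T ≈ 953 K

First find the stellar flux at distance d: S = L/(4πd²) = 2.75×10²⁸/(4π·(8.16×10¹⁰)²) = 3.287×10⁵ W/m².
For an isothermal sphere, absorbed (1−a)S·πr² = emitted σ·4πr²·T⁴, so T⁴ = (1−a)S/(4σ).
T⁴ = 0.570·3.287×10⁵/(4·5.67×10⁻⁸) = 8.260×10¹¹ K⁴.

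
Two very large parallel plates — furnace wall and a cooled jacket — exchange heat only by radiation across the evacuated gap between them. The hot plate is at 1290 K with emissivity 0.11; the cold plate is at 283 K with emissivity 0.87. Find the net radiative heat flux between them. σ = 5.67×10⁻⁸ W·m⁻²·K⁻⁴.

For two infinite grey parallel plates, q = σ(T₁⁴ − T₂⁴)/(1/ε₁ + 1/ε₂ − 1).
T₁⁴ − T₂⁴ = 2.769×10¹² − 6.414×10⁹ = 2.763×10¹² K⁴.
1/ε₁ + 1/ε₂ − 1 = 9.091 + 1.149 − 1 = 9.240.
q = 5.67×10⁻⁸ × 2.763×10¹² / 9.240.

q ≈ 17000 W/m²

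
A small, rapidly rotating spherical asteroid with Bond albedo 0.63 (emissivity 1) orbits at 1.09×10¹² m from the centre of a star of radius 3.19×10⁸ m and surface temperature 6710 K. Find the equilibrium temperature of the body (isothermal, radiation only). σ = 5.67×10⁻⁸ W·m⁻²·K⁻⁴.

T ≈ 63.3 K

The star's surface emits σT_*⁴; at distance d the flux is S = σT_*⁴(R_*/d)².
S = 5.67×10⁻⁸·(6710)⁴·(3.19×10⁸/1.09×10¹²)² = 9.845 W/m².
For an isothermal sphere T⁴ = (1−a)S/(4σ) = 1.606×10⁷ K⁴.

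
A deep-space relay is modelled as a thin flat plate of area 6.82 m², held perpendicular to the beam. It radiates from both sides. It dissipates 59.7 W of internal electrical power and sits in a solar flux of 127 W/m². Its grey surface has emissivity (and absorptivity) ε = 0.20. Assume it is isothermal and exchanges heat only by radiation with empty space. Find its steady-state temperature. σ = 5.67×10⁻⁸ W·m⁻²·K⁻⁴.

T ≈ 197 K

At steady state, absorbed solar power + internal power = radiated power.
Absorbed: α·S·A_cross = 0.20·127·6.820 = 173.2 W (cross-section A).
Total input = 173.2 + 59.7 = 232.9 W.
Radiated: εσ·A_surf·T⁴ with A_surf = 2A = 13.64 m².
T⁴ = 232.9/(0.20·5.67×10⁻⁸·13.64) = 1.506×10⁹ K⁴.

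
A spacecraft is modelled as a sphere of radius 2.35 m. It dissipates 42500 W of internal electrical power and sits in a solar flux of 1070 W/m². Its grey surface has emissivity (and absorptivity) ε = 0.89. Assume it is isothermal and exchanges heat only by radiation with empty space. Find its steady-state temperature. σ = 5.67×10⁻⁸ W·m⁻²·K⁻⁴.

T ≈ 360 K

At steady state, absorbed solar power + internal power = radiated power.
Absorbed: α·S·A_cross = 0.89·1070·17.35 = 16520 W (cross-section πr²).
Total input = 16520 + 42500 = 59020 W.
Radiated: εσ·A_surf·T⁴ with A_surf = 4πr² = 69.40 m².
T⁴ = 59020/(0.89·5.67×10⁻⁸·69.40) = 1.685×10¹⁰ K⁴.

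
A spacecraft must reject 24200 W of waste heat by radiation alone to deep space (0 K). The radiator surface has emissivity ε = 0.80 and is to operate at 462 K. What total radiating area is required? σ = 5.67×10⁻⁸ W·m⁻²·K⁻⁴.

P = εσA T⁴ ⇒ A = P/(εσT⁴).
T⁴ = 4.556×10¹⁰ K⁴.
A = 24200/(0.80 × 5.67×10⁻⁸ × 4.556×10¹⁰).

A ≈ 11.7 m²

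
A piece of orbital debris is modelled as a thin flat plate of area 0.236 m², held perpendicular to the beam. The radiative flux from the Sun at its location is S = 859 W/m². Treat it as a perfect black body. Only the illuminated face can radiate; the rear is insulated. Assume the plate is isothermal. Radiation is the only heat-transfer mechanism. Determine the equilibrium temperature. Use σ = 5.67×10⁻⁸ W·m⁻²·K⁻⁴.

At equilibrium, absorbed power = emitted power.
Absorbing cross-section = A = 0.2360 m²; emitting surface = A = 0.2360 m² (ratio 1).
S·A_cross = εσ·A_surf·T⁴  ⇒  T⁴ = S/(1σ).
T⁴ = 1.00·859/(1·5.67×10⁻⁸) = 1.515×10¹⁰ K⁴.
T = (1.515×10¹⁰)^(1/4).

T ≈ 351 K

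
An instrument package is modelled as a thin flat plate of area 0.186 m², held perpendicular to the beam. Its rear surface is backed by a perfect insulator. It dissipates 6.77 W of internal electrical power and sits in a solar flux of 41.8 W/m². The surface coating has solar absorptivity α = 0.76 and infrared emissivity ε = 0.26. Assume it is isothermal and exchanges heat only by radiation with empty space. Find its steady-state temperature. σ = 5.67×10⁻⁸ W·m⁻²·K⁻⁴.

T ≈ 261 K

At steady state, absorbed solar power + internal power = radiated power.
Absorbed: α·S·A_cross = 0.76·41.8·0.1860 = 5.909 W (cross-section A).
Total input = 5.909 + 6.77 = 12.68 W.
Radiated: εσ·A_surf·T⁴ with A_surf = A = 0.1860 m².
T⁴ = 12.68/(0.26·5.67×10⁻⁸·0.1860) = 4.624×10⁹ K⁴.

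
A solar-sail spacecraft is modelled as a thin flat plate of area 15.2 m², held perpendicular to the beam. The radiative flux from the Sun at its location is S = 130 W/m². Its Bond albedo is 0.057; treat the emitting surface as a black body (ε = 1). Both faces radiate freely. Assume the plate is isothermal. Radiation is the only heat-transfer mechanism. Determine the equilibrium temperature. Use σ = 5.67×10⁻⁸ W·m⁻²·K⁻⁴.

T ≈ 181 K

At equilibrium, absorbed power = emitted power.
Absorbing cross-section = A = 15.20 m²; emitting surface = 2A = 30.40 m² (ratio 2).
(1−a)S·A_cross = εσ·A_surf·T⁴  ⇒  T⁴ = (1−a)S/(2σ).
T⁴ = 0.943·130/(2·5.67×10⁻⁸) = 1.081×10⁹ K⁴.
T = (1.081×10⁹)^(1/4).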